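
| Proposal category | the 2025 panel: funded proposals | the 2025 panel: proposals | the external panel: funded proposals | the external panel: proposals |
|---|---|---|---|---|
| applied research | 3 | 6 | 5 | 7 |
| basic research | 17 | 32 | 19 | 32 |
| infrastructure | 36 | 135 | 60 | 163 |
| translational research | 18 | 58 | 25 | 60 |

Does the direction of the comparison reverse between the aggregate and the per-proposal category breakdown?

No

Applied research: the 2025 panel 3/6 = 50.0%, the external panel 5/7 = 71.4% → the external panel
Basic research: the 2025 panel 17/32 = 53.1%, the external panel 19/32 = 59.4% → the external panel
Infrastructure: the 2025 panel 36/135 = 26.7%, the external panel 60/163 = 36.8% → the external panel
Translational research: the 2025 panel 18/58 = 31.0%, the external panel 25/60 = 41.7% → the external panel
Overall: the 2025 panel 74/231 = 32.0%, the external panel 109/262 = 41.6% → the external panel
The external panel wins overall and in every proposal group — no reversal.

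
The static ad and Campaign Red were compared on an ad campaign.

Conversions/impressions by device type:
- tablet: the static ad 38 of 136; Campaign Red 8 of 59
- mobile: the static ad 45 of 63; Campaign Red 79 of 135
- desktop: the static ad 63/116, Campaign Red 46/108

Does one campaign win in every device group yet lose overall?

No

Tablet: the static ad 38/136 = 27.9%, Campaign Red 8/59 = 13.6% → the static ad
Mobile: the static ad 45/63 = 71.4%, Campaign Red 79/135 = 58.5% → the static ad
Desktop: the static ad 63/116 = 54.3%, Campaign Red 46/108 = 42.6% → the static ad
Overall: the static ad 146/315 = 46.3%, Campaign Red 133/302 = 44.0% → the static ad
The static ad wins overall and in every device group — no reversal.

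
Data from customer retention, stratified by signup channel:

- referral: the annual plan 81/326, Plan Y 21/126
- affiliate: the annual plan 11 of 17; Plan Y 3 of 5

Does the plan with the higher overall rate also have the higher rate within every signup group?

Referral: the annual plan 81/326 = 24.8%, Plan Y 21/126 = 16.7% → the annual plan
Affiliate: the annual plan 11/17 = 64.7%, Plan Y 3/5 = 60.0% → the annual plan
Overall: the annual plan 92/343 = 26.8%, Plan Y 24/131 = 18.3% → the annual plan
The annual plan wins overall and in every signup group — no reversal.

Yes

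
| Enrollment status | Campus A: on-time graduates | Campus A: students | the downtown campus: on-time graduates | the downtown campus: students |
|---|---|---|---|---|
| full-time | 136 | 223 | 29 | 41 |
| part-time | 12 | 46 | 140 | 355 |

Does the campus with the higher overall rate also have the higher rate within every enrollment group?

Full-time: Campus A 136/223 = 61.0%, the downtown campus 29/41 = 70.7% → the downtown campus
Part-time: Campus A 12/46 = 26.1%, the downtown campus 140/355 = 39.4% → the downtown campus
Overall: Campus A 148/269 = 55.0%, the downtown campus 169/396 = 42.7% → Campus A
The downtown campus wins each enrollment group but Campus A wins overall — the comparison reverses. The downtown campus's students skew toward part-time, which has a lower base rate.

No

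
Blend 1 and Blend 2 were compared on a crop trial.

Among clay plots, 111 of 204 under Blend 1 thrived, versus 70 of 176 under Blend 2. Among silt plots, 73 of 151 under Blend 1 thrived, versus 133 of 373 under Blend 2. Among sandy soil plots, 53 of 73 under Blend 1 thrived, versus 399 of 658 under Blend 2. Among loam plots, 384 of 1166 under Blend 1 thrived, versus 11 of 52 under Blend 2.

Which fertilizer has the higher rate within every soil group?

Blend 1

Clay: Blend 1 111/204 = 54.4%, Blend 2 70/176 = 39.8% → Blend 1
Silt: Blend 1 73/151 = 48.3%, Blend 2 133/373 = 35.7% → Blend 1
Sandy soil: Blend 1 53/73 = 72.6%, Blend 2 399/658 = 60.6% → Blend 1
Loam: Blend 1 384/1166 = 32.9%, Blend 2 11/52 = 21.2% → Blend 1
Blend 1 has the higher rate in all 4 groups.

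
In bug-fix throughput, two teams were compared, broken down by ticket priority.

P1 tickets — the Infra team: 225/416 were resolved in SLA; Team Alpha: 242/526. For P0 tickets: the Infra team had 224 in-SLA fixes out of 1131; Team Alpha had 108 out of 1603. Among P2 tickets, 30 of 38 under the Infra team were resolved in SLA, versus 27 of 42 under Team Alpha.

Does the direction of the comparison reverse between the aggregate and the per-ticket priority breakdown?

P1: the Infra team 225/416 = 54.1%, Team Alpha 242/526 = 46.0% → the Infra team
P0: the Infra team 224/1131 = 19.8%, Team Alpha 108/1603 = 6.7% → the Infra team
P2: the Infra team 30/38 = 78.9%, Team Alpha 27/42 = 64.3% → the Infra team
Overall: the Infra team 479/1585 = 30.2%, Team Alpha 377/2171 = 17.4% → the Infra team
The Infra team wins overall and in every ticket group — no reversal.

No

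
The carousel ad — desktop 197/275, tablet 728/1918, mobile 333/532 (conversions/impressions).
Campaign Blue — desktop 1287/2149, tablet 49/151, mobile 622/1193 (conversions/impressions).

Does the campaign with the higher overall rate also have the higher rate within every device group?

No

Desktop: the carousel ad 197/275 = 71.6%, Campaign Blue 1287/2149 = 59.9% → the carousel ad
Tablet: the carousel ad 728/1918 = 38.0%, Campaign Blue 49/151 = 32.5% → the carousel ad
Mobile: the carousel ad 333/532 = 62.6%, Campaign Blue 622/1193 = 52.1% → the carousel ad
Overall: the carousel ad 1258/2725 = 46.2%, Campaign Blue 1958/3493 = 56.1% → Campaign Blue
The carousel ad wins each device group but Campaign Blue wins overall — the comparison reverses. The carousel ad's impressions skew toward tablet, which has a lower base rate.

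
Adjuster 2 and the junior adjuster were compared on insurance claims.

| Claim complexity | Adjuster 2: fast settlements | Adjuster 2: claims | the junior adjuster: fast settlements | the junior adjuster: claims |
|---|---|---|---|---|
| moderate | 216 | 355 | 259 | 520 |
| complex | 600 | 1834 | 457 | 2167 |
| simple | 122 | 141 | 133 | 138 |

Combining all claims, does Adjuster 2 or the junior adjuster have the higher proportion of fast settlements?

Moderate: Adjuster 2 216/355 = 60.8%, the junior adjuster 259/520 = 49.8% → Adjuster 2
Complex: Adjuster 2 600/1834 = 32.7%, the junior adjuster 457/2167 = 21.1% → Adjuster 2
Simple: Adjuster 2 122/141 = 86.5%, the junior adjuster 133/138 = 96.4% → the junior adjuster
Overall: Adjuster 2 938/2330 = 40.3%, the junior adjuster 849/2825 = 30.1% → Adjuster 2
(Neither sweeps every claim group, but Adjuster 2 has the higher pooled rate.)

Adjuster 2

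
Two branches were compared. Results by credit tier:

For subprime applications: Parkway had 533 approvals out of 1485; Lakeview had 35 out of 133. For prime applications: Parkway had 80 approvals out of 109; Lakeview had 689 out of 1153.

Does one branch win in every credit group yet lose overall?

Subprime: Parkway 533/1485 = 35.9%, Lakeview 35/133 = 26.3% → Parkway
Prime: Parkway 80/109 = 73.4%, Lakeview 689/1153 = 59.8% → Parkway
Overall: Parkway 613/1594 = 38.5%, Lakeview 724/1286 = 56.3% → Lakeview
Parkway wins each credit group but Lakeview wins overall — the comparison reverses. Parkway's applications skew toward subprime, which has a lower base rate.

Yes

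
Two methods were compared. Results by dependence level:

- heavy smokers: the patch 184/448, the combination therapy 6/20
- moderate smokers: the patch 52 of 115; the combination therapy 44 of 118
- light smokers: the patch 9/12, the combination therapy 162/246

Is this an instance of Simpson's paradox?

Heavy smokers: the patch 184/448 = 41.1%, the combination therapy 6/20 = 30.0% → the patch
Moderate smokers: the patch 52/115 = 45.2%, the combination therapy 44/118 = 37.3% → the patch
Light smokers: the patch 9/12 = 75.0%, the combination therapy 162/246 = 65.9% → the patch
Overall: the patch 245/575 = 42.6%, the combination therapy 212/384 = 55.2% → the combination therapy
The patch wins each dependence group but the combination therapy wins overall — the comparison reverses. The patch's participants skew toward heavy smokers, which has a lower base rate.

Yes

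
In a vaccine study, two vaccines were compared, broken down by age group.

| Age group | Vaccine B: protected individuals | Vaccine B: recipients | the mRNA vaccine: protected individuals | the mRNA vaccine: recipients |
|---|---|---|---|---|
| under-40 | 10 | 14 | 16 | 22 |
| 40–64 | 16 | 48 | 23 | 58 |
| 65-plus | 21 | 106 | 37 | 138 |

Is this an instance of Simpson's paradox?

Under-40: Vaccine B 10/14 = 71.4%, the mRNA vaccine 16/22 = 72.7% → the mRNA vaccine
40–64: Vaccine B 16/48 = 33.3%, the mRNA vaccine 23/58 = 39.7% → the mRNA vaccine
65-plus: Vaccine B 21/106 = 19.8%, the mRNA vaccine 37/138 = 26.8% → the mRNA vaccine
Overall: Vaccine B 47/168 = 28.0%, the mRNA vaccine 76/218 = 34.9% → the mRNA vaccine
The mRNA vaccine wins overall and in every age group — no reversal.

No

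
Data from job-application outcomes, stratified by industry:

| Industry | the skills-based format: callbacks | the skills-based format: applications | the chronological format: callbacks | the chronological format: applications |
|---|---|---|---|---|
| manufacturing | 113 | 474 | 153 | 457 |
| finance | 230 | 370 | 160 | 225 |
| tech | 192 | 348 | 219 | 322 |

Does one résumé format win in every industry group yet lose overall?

Manufacturing: the skills-based format 113/474 = 23.8%, the chronological format 153/457 = 33.5% → the chronological format
Finance: the skills-based format 230/370 = 62.2%, the chronological format 160/225 = 71.1% → the chronological format
Tech: the skills-based format 192/348 = 55.2%, the chronological format 219/322 = 68.0% → the chronological format
Overall: the skills-based format 535/1192 = 44.9%, the chronological format 532/1004 = 53.0% → the chronological format
The chronological format wins overall and in every industry group — no reversal.

No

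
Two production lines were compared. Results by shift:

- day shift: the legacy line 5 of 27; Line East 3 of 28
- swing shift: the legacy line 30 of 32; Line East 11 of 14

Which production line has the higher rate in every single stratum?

Day shift: the legacy line 5/27 = 18.5%, Line East 3/28 = 10.7% → the legacy line
Swing shift: the legacy line 30/32 = 93.8%, Line East 11/14 = 78.6% → the legacy line
The legacy line has the higher rate in both groups.

the legacy line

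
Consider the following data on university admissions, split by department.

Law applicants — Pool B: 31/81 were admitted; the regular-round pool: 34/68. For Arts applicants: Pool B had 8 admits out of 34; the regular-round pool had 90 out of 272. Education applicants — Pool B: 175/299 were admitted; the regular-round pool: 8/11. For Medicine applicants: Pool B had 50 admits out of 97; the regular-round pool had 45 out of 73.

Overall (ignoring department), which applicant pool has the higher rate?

Pool B

Law: Pool B 31/81 = 38.3%, the regular-round pool 34/68 = 50.0% → the regular-round pool
Arts: Pool B 8/34 = 23.5%, the regular-round pool 90/272 = 33.1% → the regular-round pool
Education: Pool B 175/299 = 58.5%, the regular-round pool 8/11 = 72.7% → the regular-round pool
Medicine: Pool B 50/97 = 51.5%, the regular-round pool 45/73 = 61.6% → the regular-round pool
Overall: Pool B 264/511 = 51.7%, the regular-round pool 177/424 = 41.7% → Pool B
(The regular-round pool wins every department group but Pool B wins overall — the regular-round pool's applicants skew toward the low-rate Arts group.)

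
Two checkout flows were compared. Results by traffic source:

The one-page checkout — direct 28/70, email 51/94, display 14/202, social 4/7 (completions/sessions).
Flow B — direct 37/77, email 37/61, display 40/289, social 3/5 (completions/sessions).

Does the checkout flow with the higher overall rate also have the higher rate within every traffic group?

Yes

Direct: the one-page checkout 28/70 = 40.0%, Flow B 37/77 = 48.1% → Flow B
Email: the one-page checkout 51/94 = 54.3%, Flow B 37/61 = 60.7% → Flow B
Display: the one-page checkout 14/202 = 6.9%, Flow B 40/289 = 13.8% → Flow B
Social: the one-page checkout 4/7 = 57.1%, Flow B 3/5 = 60.0% → Flow B
Overall: the one-page checkout 97/373 = 26.0%, Flow B 117/432 = 27.1% → Flow B
Flow B wins overall and in every traffic group — no reversal.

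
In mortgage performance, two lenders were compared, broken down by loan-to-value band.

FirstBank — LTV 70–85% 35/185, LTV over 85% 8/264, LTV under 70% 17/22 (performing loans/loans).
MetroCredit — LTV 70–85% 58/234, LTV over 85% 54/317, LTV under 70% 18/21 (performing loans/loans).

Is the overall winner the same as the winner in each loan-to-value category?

Yes

LTV 70–85%: FirstBank 35/185 = 18.9%, MetroCredit 58/234 = 24.8% → MetroCredit
LTV over 85%: FirstBank 8/264 = 3.0%, MetroCredit 54/317 = 17.0% → MetroCredit
LTV under 70%: FirstBank 17/22 = 77.3%, MetroCredit 18/21 = 85.7% → MetroCredit
Overall: FirstBank 60/471 = 12.7%, MetroCredit 130/572 = 22.7% → MetroCredit
MetroCredit wins overall and in every loan-to-value group — no reversal.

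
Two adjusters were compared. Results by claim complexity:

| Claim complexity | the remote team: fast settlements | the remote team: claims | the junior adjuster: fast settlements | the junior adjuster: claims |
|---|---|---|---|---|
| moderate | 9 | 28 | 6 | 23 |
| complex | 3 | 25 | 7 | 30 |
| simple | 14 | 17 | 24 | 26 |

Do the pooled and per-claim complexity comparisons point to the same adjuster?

No

Moderate: the remote team 9/28 = 32.1%, the junior adjuster 6/23 = 26.1% → the remote team
Complex: the remote team 3/25 = 12.0%, the junior adjuster 7/30 = 23.3% → the junior adjuster
Simple: the remote team 14/17 = 82.4%, the junior adjuster 24/26 = 92.3% → the junior adjuster
Overall: the remote team 26/70 = 37.1%, the junior adjuster 37/79 = 46.8% → the junior adjuster
Neither sweeps: the remote team wins 1 of 3 groups, the junior adjuster wins 2. The junior adjuster wins overall but not every group — no Simpson reversal.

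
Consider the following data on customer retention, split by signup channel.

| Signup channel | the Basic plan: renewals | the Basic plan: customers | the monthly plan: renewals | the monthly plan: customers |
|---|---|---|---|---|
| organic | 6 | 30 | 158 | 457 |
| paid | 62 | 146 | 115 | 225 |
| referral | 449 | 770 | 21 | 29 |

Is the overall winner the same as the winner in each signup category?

No

Organic: the Basic plan 6/30 = 20.0%, the monthly plan 158/457 = 34.6% → the monthly plan
Paid: the Basic plan 62/146 = 42.5%, the monthly plan 115/225 = 51.1% → the monthly plan
Referral: the Basic plan 449/770 = 58.3%, the monthly plan 21/29 = 72.4% → the monthly plan
Overall: the Basic plan 517/946 = 54.7%, the monthly plan 294/711 = 41.4% → the Basic plan
The monthly plan wins each signup group but the Basic plan wins overall — the comparison reverses. The monthly plan's customers skew toward organic, which has a lower base rate.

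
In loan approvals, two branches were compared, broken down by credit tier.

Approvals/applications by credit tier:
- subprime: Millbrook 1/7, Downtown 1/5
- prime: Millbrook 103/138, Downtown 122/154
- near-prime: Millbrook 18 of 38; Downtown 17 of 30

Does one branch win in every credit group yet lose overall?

Subprime: Millbrook 1/7 = 14.3%, Downtown 1/5 = 20.0% → Downtown
Prime: Millbrook 103/138 = 74.6%, Downtown 122/154 = 79.2% → Downtown
Near-prime: Millbrook 18/38 = 47.4%, Downtown 17/30 = 56.7% → Downtown
Overall: Millbrook 122/183 = 66.7%, Downtown 140/189 = 74.1% → Downtown
Downtown wins overall and in every credit group — no reversal.

No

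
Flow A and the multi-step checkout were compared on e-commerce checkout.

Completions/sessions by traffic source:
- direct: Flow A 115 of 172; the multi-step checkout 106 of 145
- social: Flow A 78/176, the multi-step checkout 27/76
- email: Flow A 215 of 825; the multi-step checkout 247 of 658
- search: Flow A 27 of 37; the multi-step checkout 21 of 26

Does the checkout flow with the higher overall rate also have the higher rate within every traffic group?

No

Direct: Flow A 115/172 = 66.9%, the multi-step checkout 106/145 = 73.1% → the multi-step checkout
Social: Flow A 78/176 = 44.3%, the multi-step checkout 27/76 = 35.5% → Flow A
Email: Flow A 215/825 = 26.1%, the multi-step checkout 247/658 = 37.5% → the multi-step checkout
Search: Flow A 27/37 = 73.0%, the multi-step checkout 21/26 = 80.8% → the multi-step checkout
Overall: Flow A 435/1210 = 36.0%, the multi-step checkout 401/905 = 44.3% → the multi-step checkout
Neither sweeps: Flow A wins 1 of 4 groups, the multi-step checkout wins 3. The multi-step checkout wins overall but not every group — no Simpson reversal.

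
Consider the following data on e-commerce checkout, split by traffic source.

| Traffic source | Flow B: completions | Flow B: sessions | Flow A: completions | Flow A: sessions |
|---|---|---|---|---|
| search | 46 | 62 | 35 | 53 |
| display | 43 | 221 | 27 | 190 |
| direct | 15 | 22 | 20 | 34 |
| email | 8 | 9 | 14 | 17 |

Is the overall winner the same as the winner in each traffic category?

Search: Flow B 46/62 = 74.2%, Flow A 35/53 = 66.0% → Flow B
Display: Flow B 43/221 = 19.5%, Flow A 27/190 = 14.2% → Flow B
Direct: Flow B 15/22 = 68.2%, Flow A 20/34 = 58.8% → Flow B
Email: Flow B 8/9 = 88.9%, Flow A 14/17 = 82.4% → Flow B
Overall: Flow B 112/314 = 35.7%, Flow A 96/294 = 32.7% → Flow B
Flow B wins overall and in every traffic group — no reversal.

Yes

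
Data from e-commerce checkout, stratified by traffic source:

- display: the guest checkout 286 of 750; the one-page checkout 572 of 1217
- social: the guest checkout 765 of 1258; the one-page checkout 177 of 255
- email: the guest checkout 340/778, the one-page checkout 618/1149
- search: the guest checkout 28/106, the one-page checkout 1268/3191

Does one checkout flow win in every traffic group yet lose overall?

Display: the guest checkout 286/750 = 38.1%, the one-page checkout 572/1217 = 47.0% → the one-page checkout
Social: the guest checkout 765/1258 = 60.8%, the one-page checkout 177/255 = 69.4% → the one-page checkout
Email: the guest checkout 340/778 = 43.7%, the one-page checkout 618/1149 = 53.8% → the one-page checkout
Search: the guest checkout 28/106 = 26.4%, the one-page checkout 1268/3191 = 39.7% → the one-page checkout
Overall: the guest checkout 1419/2892 = 49.1%, the one-page checkout 2635/5812 = 45.3% → the guest checkout
The one-page checkout wins each traffic group but the guest checkout wins overall — the comparison reverses. The one-page checkout's sessions skew toward search, which has a lower base rate.

Yes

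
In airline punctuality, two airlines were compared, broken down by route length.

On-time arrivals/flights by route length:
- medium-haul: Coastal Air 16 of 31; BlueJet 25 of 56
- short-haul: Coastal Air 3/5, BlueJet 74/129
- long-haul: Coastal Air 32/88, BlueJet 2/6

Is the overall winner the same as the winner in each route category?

No

Medium-haul: Coastal Air 16/31 = 51.6%, BlueJet 25/56 = 44.6% → Coastal Air
Short-haul: Coastal Air 3/5 = 60.0%, BlueJet 74/129 = 57.4% → Coastal Air
Long-haul: Coastal Air 32/88 = 36.4%, BlueJet 2/6 = 33.3% → Coastal Air
Overall: Coastal Air 51/124 = 41.1%, BlueJet 101/191 = 52.9% → BlueJet
Coastal Air wins each route group but BlueJet wins overall — the comparison reverses. Coastal Air's flights skew toward long-haul, which has a lower base rate.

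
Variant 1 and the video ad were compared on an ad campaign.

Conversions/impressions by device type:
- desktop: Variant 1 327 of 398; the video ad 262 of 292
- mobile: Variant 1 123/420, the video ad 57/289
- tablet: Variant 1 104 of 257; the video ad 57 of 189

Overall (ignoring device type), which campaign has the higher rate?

Variant 1

Desktop: Variant 1 327/398 = 82.2%, the video ad 262/292 = 89.7% → the video ad
Mobile: Variant 1 123/420 = 29.3%, the video ad 57/289 = 19.7% → Variant 1
Tablet: Variant 1 104/257 = 40.5%, the video ad 57/189 = 30.2% → Variant 1
Overall: Variant 1 554/1075 = 51.5%, the video ad 376/770 = 48.8% → Variant 1
(Neither sweeps every device group, but Variant 1 has the higher pooled rate.)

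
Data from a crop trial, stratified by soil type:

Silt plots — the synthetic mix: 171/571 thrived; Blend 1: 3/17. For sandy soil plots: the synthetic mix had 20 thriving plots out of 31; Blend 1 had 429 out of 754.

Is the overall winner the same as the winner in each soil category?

Silt: the synthetic mix 171/571 = 29.9%, Blend 1 3/17 = 17.6% → the synthetic mix
Sandy soil: the synthetic mix 20/31 = 64.5%, Blend 1 429/754 = 56.9% → the synthetic mix
Overall: the synthetic mix 191/602 = 31.7%, Blend 1 432/771 = 56.0% → Blend 1
The synthetic mix wins each soil group but Blend 1 wins overall — the comparison reverses. The synthetic mix's plots skew toward silt, which has a lower base rate.

No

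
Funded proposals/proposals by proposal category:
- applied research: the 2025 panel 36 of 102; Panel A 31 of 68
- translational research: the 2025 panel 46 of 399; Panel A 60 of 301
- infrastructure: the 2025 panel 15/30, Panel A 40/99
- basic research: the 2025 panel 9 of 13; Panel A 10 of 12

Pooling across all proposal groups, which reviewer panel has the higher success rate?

Panel A

Applied research: the 2025 panel 36/102 = 35.3%, Panel A 31/68 = 45.6% → Panel A
Translational research: the 2025 panel 46/399 = 11.5%, Panel A 60/301 = 19.9% → Panel A
Infrastructure: the 2025 panel 15/30 = 50.0%, Panel A 40/99 = 40.4% → the 2025 panel
Basic research: the 2025 panel 9/13 = 69.2%, Panel A 10/12 = 83.3% → Panel A
Overall: the 2025 panel 106/544 = 19.5%, Panel A 141/480 = 29.4% → Panel A
(Neither sweeps every proposal group, but Panel A has the higher pooled rate.)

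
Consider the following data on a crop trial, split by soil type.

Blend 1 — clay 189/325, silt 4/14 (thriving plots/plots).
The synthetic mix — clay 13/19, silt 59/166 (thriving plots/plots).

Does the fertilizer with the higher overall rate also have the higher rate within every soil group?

No

Clay: Blend 1 189/325 = 58.2%, the synthetic mix 13/19 = 68.4% → the synthetic mix
Silt: Blend 1 4/14 = 28.6%, the synthetic mix 59/166 = 35.5% → the synthetic mix
Overall: Blend 1 193/339 = 56.9%, the synthetic mix 72/185 = 38.9% → Blend 1
The synthetic mix wins each soil group but Blend 1 wins overall — the comparison reverses. The synthetic mix's plots skew toward silt, which has a lower base rate.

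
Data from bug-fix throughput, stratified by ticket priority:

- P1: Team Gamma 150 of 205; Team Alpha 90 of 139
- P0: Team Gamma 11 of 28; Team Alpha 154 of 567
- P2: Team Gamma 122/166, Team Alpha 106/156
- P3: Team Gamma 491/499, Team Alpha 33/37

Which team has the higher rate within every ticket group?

P1: Team Gamma 150/205 = 73.2%, Team Alpha 90/139 = 64.7% → Team Gamma
P0: Team Gamma 11/28 = 39.3%, Team Alpha 154/567 = 27.2% → Team Gamma
P2: Team Gamma 122/166 = 73.5%, Team Alpha 106/156 = 67.9% → Team Gamma
P3: Team Gamma 491/499 = 98.4%, Team Alpha 33/37 = 89.2% → Team Gamma
Team Gamma has the higher rate in all 4 groups.

Team Gamma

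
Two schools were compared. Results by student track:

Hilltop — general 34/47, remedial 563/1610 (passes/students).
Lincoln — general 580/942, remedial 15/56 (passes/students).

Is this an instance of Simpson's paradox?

General: Hilltop 34/47 = 72.3%, Lincoln 580/942 = 61.6% → Hilltop
Remedial: Hilltop 563/1610 = 35.0%, Lincoln 15/56 = 26.8% → Hilltop
Overall: Hilltop 597/1657 = 36.0%, Lincoln 595/998 = 59.6% → Lincoln
Hilltop wins each student group but Lincoln wins overall — the comparison reverses. Hilltop's students skew toward remedial, which has a lower base rate.

Yes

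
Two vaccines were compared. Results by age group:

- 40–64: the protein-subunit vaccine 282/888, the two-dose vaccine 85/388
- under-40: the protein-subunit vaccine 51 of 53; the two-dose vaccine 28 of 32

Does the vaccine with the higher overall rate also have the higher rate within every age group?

Yes

40–64: the protein-subunit vaccine 282/888 = 31.8%, the two-dose vaccine 85/388 = 21.9% → the protein-subunit vaccine
Under-40: the protein-subunit vaccine 51/53 = 96.2%, the two-dose vaccine 28/32 = 87.5% → the protein-subunit vaccine
Overall: the protein-subunit vaccine 333/941 = 35.4%, the two-dose vaccine 113/420 = 26.9% → the protein-subunit vaccine
The protein-subunit vaccine wins overall and in every age group — no reversal.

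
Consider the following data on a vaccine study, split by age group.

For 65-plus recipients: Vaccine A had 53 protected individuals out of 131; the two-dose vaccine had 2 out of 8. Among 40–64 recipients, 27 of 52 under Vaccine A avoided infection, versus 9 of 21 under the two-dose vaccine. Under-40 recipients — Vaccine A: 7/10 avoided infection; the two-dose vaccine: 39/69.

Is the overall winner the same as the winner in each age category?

65-plus: Vaccine A 53/131 = 40.5%, the two-dose vaccine 2/8 = 25.0% → Vaccine A
40–64: Vaccine A 27/52 = 51.9%, the two-dose vaccine 9/21 = 42.9% → Vaccine A
Under-40: Vaccine A 7/10 = 70.0%, the two-dose vaccine 39/69 = 56.5% → Vaccine A
Overall: Vaccine A 87/193 = 45.1%, the two-dose vaccine 50/98 = 51.0% → the two-dose vaccine
Vaccine A wins each age group but the two-dose vaccine wins overall — the comparison reverses. Vaccine A's recipients skew toward 65-plus, which has a lower base rate.

No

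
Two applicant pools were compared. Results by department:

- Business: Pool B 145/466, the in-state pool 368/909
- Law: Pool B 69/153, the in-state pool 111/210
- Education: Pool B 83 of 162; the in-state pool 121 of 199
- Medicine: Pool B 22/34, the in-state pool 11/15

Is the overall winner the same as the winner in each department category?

Yes

Business: Pool B 145/466 = 31.1%, the in-state pool 368/909 = 40.5% → the in-state pool
Law: Pool B 69/153 = 45.1%, the in-state pool 111/210 = 52.9% → the in-state pool
Education: Pool B 83/162 = 51.2%, the in-state pool 121/199 = 60.8% → the in-state pool
Medicine: Pool B 22/34 = 64.7%, the in-state pool 11/15 = 73.3% → the in-state pool
Overall: Pool B 319/815 = 39.1%, the in-state pool 611/1333 = 45.8% → the in-state pool
The in-state pool wins overall and in every department group — no reversal.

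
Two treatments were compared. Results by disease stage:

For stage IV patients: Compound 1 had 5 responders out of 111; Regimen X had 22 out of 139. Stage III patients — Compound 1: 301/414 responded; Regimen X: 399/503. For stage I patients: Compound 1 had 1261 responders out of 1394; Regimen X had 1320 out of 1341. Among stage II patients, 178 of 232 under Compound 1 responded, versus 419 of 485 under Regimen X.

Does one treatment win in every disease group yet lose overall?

No

Stage IV: Compound 1 5/111 = 4.5%, Regimen X 22/139 = 15.8% → Regimen X
Stage III: Compound 1 301/414 = 72.7%, Regimen X 399/503 = 79.3% → Regimen X
Stage I: Compound 1 1261/1394 = 90.5%, Regimen X 1320/1341 = 98.4% → Regimen X
Stage II: Compound 1 178/232 = 76.7%, Regimen X 419/485 = 86.4% → Regimen X
Overall: Compound 1 1745/2151 = 81.1%, Regimen X 2160/2468 = 87.5% → Regimen X
Regimen X wins overall and in every disease group — no reversal.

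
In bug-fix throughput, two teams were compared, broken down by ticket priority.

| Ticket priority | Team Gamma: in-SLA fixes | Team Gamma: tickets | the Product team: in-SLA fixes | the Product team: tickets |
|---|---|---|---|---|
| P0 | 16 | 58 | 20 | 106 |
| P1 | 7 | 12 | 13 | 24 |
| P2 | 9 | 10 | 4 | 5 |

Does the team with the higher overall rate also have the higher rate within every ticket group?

P0: Team Gamma 16/58 = 27.6%, the Product team 20/106 = 18.9% → Team Gamma
P1: Team Gamma 7/12 = 58.3%, the Product team 13/24 = 54.2% → Team Gamma
P2: Team Gamma 9/10 = 90.0%, the Product team 4/5 = 80.0% → Team Gamma
Overall: Team Gamma 32/80 = 40.0%, the Product team 37/135 = 27.4% → Team Gamma
Team Gamma wins overall and in every ticket group — no reversal.

Yes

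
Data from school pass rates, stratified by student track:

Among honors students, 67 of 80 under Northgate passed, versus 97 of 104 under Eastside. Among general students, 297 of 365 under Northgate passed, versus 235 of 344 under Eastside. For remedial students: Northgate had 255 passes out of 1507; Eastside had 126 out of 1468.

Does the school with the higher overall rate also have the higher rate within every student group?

Honors: Northgate 67/80 = 83.8%, Eastside 97/104 = 93.3% → Eastside
General: Northgate 297/365 = 81.4%, Eastside 235/344 = 68.3% → Northgate
Remedial: Northgate 255/1507 = 16.9%, Eastside 126/1468 = 8.6% → Northgate
Overall: Northgate 619/1952 = 31.7%, Eastside 458/1916 = 23.9% → Northgate
Neither sweeps: Northgate wins 2 of 3 groups, Eastside wins 1. Northgate wins overall but not every group — no Simpson reversal.

No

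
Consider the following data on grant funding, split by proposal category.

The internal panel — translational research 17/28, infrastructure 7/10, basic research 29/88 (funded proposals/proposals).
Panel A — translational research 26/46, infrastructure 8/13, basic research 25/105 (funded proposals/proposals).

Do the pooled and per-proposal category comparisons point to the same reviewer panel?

Translational research: the internal panel 17/28 = 60.7%, Panel A 26/46 = 56.5% → the internal panel
Infrastructure: the internal panel 7/10 = 70.0%, Panel A 8/13 = 61.5% → the internal panel
Basic research: the internal panel 29/88 = 33.0%, Panel A 25/105 = 23.8% → the internal panel
Overall: the internal panel 53/126 = 42.1%, Panel A 59/164 = 36.0% → the internal panel
The internal panel wins overall and in every proposal group — no reversal.

Yes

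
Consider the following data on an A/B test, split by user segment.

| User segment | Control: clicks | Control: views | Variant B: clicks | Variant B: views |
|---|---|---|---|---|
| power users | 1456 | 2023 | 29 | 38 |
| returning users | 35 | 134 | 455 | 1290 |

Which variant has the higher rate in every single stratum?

Power users: Control 1456/2023 = 72.0%, Variant B 29/38 = 76.3% → Variant B
Returning users: Control 35/134 = 26.1%, Variant B 455/1290 = 35.3% → Variant B
Variant B has the higher rate in both groups.

Variant B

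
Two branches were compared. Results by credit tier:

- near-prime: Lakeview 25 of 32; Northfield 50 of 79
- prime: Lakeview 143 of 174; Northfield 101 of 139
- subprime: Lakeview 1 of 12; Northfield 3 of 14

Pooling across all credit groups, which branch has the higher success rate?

Lakeview

Near-prime: Lakeview 25/32 = 78.1%, Northfield 50/79 = 63.3% → Lakeview
Prime: Lakeview 143/174 = 82.2%, Northfield 101/139 = 72.7% → Lakeview
Subprime: Lakeview 1/12 = 8.3%, Northfield 3/14 = 21.4% → Northfield
Overall: Lakeview 169/218 = 77.5%, Northfield 154/232 = 66.4% → Lakeview
(Neither sweeps every credit group, but Lakeview has the higher pooled rate.)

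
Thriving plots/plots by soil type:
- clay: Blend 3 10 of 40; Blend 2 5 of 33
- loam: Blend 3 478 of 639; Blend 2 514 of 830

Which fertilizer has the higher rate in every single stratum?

Clay: Blend 3 10/40 = 25.0%, Blend 2 5/33 = 15.2% → Blend 3
Loam: Blend 3 478/639 = 74.8%, Blend 2 514/830 = 61.9% → Blend 3
Blend 3 has the higher rate in both groups.

Blend 3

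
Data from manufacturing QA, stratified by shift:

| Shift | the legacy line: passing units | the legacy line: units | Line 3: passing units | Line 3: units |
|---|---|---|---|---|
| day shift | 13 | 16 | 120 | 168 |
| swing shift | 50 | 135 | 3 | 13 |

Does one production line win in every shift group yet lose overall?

Yes

Day shift: the legacy line 13/16 = 81.2%, Line 3 120/168 = 71.4% → the legacy line
Swing shift: the legacy line 50/135 = 37.0%, Line 3 3/13 = 23.1% → the legacy line
Overall: the legacy line 63/151 = 41.7%, Line 3 123/181 = 68.0% → Line 3
The legacy line wins each shift group but Line 3 wins overall — the comparison reverses. The legacy line's units skew toward swing shift, which has a lower base rate.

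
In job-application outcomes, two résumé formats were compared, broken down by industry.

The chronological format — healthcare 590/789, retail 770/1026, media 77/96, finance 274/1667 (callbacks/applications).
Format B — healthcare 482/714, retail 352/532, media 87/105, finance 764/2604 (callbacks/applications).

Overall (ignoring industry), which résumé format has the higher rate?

the chronological format

Healthcare: the chronological format 590/789 = 74.8%, Format B 482/714 = 67.5% → the chronological format
Retail: the chronological format 770/1026 = 75.0%, Format B 352/532 = 66.2% → the chronological format
Media: the chronological format 77/96 = 80.2%, Format B 87/105 = 82.9% → Format B
Finance: the chronological format 274/1667 = 16.4%, Format B 764/2604 = 29.3% → Format B
Overall: the chronological format 1711/3578 = 47.8%, Format B 1685/3955 = 42.6% → the chronological format
(Neither sweeps every industry group, but the chronological format has the higher pooled rate.)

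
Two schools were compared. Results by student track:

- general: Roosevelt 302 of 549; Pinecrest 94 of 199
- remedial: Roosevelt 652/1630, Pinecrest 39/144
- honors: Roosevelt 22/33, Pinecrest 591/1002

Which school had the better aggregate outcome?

General: Roosevelt 302/549 = 55.0%, Pinecrest 94/199 = 47.2% → Roosevelt
Remedial: Roosevelt 652/1630 = 40.0%, Pinecrest 39/144 = 27.1% → Roosevelt
Honors: Roosevelt 22/33 = 66.7%, Pinecrest 591/1002 = 59.0% → Roosevelt
Overall: Roosevelt 976/2212 = 44.1%, Pinecrest 724/1345 = 53.8% → Pinecrest
(Roosevelt wins every student group but Pinecrest wins overall — Roosevelt's students skew toward the low-rate remedial group.)

Pinecrest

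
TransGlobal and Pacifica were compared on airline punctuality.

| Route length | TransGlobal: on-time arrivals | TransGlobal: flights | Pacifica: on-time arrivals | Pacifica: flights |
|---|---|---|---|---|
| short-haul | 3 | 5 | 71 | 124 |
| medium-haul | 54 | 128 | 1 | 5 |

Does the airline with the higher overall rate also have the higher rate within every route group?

No

Short-haul: TransGlobal 3/5 = 60.0%, Pacifica 71/124 = 57.3% → TransGlobal
Medium-haul: TransGlobal 54/128 = 42.2%, Pacifica 1/5 = 20.0% → TransGlobal
Overall: TransGlobal 57/133 = 42.9%, Pacifica 72/129 = 55.8% → Pacifica
TransGlobal wins each route group but Pacifica wins overall — the comparison reverses. TransGlobal's flights skew toward medium-haul, which has a lower base rate.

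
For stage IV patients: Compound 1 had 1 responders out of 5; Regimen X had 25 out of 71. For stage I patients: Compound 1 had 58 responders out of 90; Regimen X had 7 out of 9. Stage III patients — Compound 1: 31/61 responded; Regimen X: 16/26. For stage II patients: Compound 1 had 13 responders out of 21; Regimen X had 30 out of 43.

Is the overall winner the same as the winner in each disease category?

No

Stage IV: Compound 1 1/5 = 20.0%, Regimen X 25/71 = 35.2% → Regimen X
Stage I: Compound 1 58/90 = 64.4%, Regimen X 7/9 = 77.8% → Regimen X
Stage III: Compound 1 31/61 = 50.8%, Regimen X 16/26 = 61.5% → Regimen X
Stage II: Compound 1 13/21 = 61.9%, Regimen X 30/43 = 69.8% → Regimen X
Overall: Compound 1 103/177 = 58.2%, Regimen X 78/149 = 52.3% → Compound 1
Regimen X wins each disease group but Compound 1 wins overall — the comparison reverses. Regimen X's patients skew toward stage IV, which has a lower base rate.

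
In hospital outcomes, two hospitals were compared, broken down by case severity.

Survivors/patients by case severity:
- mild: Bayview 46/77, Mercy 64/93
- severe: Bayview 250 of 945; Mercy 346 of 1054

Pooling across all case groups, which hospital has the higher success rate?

Mild: Bayview 46/77 = 59.7%, Mercy 64/93 = 68.8% → Mercy
Severe: Bayview 250/945 = 26.5%, Mercy 346/1054 = 32.8% → Mercy
Overall: Bayview 296/1022 = 29.0%, Mercy 410/1147 = 35.7% → Mercy

Mercy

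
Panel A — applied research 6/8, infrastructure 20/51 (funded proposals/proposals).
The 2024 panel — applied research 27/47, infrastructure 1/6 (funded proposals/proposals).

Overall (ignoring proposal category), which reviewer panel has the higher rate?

the 2024 panel

Applied research: Panel A 6/8 = 75.0%, the 2024 panel 27/47 = 57.4% → Panel A
Infrastructure: Panel A 20/51 = 39.2%, the 2024 panel 1/6 = 16.7% → Panel A
Overall: Panel A 26/59 = 44.1%, the 2024 panel 28/53 = 52.8% → the 2024 panel
(Panel A wins every proposal group but the 2024 panel wins overall — Panel A's proposals skew toward the low-rate infrastructure group.)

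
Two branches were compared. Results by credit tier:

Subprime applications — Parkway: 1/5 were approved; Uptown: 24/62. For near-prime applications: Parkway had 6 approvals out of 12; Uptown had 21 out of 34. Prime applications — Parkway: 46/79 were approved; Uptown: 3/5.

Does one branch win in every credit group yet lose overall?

Yes

Subprime: Parkway 1/5 = 20.0%, Uptown 24/62 = 38.7% → Uptown
Near-prime: Parkway 6/12 = 50.0%, Uptown 21/34 = 61.8% → Uptown
Prime: Parkway 46/79 = 58.2%, Uptown 3/5 = 60.0% → Uptown
Overall: Parkway 53/96 = 55.2%, Uptown 48/101 = 47.5% → Parkway
Uptown wins each credit group but Parkway wins overall — the comparison reverses. Uptown's applications skew toward subprime, which has a lower base rate.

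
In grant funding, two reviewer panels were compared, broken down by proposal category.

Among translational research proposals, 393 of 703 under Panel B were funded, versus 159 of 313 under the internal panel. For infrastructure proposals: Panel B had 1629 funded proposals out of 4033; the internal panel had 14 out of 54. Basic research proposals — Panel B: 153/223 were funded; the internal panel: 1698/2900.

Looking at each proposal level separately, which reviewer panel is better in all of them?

Panel B

Translational research: Panel B 393/703 = 55.9%, the internal panel 159/313 = 50.8% → Panel B
Infrastructure: Panel B 1629/4033 = 40.4%, the internal panel 14/54 = 25.9% → Panel B
Basic research: Panel B 153/223 = 68.6%, the internal panel 1698/2900 = 58.6% → Panel B
Panel B has the higher rate in all 3 groups.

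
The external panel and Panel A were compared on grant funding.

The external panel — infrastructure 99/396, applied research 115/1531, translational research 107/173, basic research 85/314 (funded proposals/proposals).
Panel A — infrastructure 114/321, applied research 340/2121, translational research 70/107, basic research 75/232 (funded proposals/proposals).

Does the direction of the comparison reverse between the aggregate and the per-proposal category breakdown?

No

Infrastructure: the external panel 99/396 = 25.0%, Panel A 114/321 = 35.5% → Panel A
Applied research: the external panel 115/1531 = 7.5%, Panel A 340/2121 = 16.0% → Panel A
Translational research: the external panel 107/173 = 61.8%, Panel A 70/107 = 65.4% → Panel A
Basic research: the external panel 85/314 = 27.1%, Panel A 75/232 = 32.3% → Panel A
Overall: the external panel 406/2414 = 16.8%, Panel A 599/2781 = 21.5% → Panel A
Panel A wins overall and in every proposal group — no reversal.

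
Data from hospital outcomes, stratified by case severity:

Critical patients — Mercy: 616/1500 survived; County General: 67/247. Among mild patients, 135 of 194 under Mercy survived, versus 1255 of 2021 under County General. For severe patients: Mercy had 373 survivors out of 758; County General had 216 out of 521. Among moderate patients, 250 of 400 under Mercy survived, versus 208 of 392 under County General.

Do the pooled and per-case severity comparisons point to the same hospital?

No

Critical: Mercy 616/1500 = 41.1%, County General 67/247 = 27.1% → Mercy
Mild: Mercy 135/194 = 69.6%, County General 1255/2021 = 62.1% → Mercy
Severe: Mercy 373/758 = 49.2%, County General 216/521 = 41.5% → Mercy
Moderate: Mercy 250/400 = 62.5%, County General 208/392 = 53.1% → Mercy
Overall: Mercy 1374/2852 = 48.2%, County General 1746/3181 = 54.9% → County General
Mercy wins each case group but County General wins overall — the comparison reverses. Mercy's patients skew toward critical, which has a lower base rate.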